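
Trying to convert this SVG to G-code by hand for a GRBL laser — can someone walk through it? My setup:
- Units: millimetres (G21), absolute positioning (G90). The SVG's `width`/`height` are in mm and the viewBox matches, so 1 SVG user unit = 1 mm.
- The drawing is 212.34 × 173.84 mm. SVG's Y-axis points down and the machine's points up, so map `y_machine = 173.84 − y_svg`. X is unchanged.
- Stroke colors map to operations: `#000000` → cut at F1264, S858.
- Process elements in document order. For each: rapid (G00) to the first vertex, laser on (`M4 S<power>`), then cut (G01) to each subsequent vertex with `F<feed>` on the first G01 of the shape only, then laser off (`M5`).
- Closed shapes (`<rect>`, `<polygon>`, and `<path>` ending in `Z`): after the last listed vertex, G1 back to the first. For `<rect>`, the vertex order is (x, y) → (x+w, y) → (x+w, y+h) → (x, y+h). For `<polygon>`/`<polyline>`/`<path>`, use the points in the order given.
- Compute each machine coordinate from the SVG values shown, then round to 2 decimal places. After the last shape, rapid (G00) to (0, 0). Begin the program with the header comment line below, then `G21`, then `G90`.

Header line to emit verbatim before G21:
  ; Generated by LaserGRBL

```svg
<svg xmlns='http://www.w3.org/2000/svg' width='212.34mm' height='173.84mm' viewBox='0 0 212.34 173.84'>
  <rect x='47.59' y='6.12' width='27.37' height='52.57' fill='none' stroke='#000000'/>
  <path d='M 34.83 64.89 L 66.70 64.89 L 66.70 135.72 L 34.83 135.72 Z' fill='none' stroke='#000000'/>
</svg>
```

; Generated by LaserGRBL
G21
G90
G00 X47.59 Y167.72
M4 S858
G01 X74.96 Y167.72 F1264
G01 X74.96 Y115.15
G01 X47.59 Y115.15
G01 X47.59 Y167.72
M5
G00 X34.83 Y108.95
M4 S858
G01 X66.70 Y108.95 F1264
G01 X66.70 Y38.12
G01 X34.83 Y38.12
G01 X34.83 Y108.95
M5
G00 X0.00 Y0.00

Since the viewBox matches the mm dimensions, user units are millimetres directly. The only transform is the Y-flip y_m = 173.84 − y_svg.

Shape 1 is a rectangle drawn with `<rect>`. Its stroke #000000 means cut at S858, F1264. After flipping Y the toolpath is (47.59,167.72) → (74.96,167.72) → (74.96,115.15) → (47.59,115.15) → (47.59,167.72), returning to the start.

Shape 2 is a rectangle drawn with `<path>`. Its stroke #000000 means cut at S858, F1264. After flipping Y the toolpath is (34.83,108.95) → (66.70,108.95) → (66.70,38.12) → (34.83,38.12) → (34.83,108.95), returning to the start.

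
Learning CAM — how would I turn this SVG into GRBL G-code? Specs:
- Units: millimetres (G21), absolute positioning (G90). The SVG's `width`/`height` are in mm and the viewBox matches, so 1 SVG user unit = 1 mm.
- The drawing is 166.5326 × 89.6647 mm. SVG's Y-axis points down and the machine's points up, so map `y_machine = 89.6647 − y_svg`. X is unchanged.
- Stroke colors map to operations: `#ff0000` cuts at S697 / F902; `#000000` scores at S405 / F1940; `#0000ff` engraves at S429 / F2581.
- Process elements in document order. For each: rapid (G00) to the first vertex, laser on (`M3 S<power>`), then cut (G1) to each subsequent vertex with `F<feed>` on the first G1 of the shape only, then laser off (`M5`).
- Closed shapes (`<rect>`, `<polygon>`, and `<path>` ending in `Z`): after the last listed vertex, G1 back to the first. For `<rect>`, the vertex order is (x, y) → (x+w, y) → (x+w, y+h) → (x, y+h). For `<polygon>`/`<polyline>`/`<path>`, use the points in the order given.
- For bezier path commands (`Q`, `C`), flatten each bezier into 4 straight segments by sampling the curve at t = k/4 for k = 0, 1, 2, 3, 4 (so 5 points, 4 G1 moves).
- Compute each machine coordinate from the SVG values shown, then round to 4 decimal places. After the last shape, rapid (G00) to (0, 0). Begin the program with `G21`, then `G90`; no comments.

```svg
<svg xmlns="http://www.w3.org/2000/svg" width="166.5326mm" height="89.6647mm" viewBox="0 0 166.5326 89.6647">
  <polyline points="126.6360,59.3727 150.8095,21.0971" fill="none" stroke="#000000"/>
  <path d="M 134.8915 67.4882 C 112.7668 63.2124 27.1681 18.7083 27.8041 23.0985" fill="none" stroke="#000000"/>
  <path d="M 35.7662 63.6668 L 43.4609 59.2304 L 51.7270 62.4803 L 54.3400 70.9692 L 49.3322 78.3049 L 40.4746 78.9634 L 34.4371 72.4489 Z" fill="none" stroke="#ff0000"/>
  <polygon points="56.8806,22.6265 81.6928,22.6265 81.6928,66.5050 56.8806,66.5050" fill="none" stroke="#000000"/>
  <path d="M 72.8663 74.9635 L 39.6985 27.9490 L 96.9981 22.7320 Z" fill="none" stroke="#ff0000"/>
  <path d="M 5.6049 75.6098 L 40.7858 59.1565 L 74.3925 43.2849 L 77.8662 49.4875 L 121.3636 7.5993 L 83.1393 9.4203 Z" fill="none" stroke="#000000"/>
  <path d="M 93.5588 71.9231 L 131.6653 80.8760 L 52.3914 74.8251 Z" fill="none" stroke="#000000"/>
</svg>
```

Since the viewBox matches the mm dimensions, user units are millimetres directly. The only transform is the Y-flip y_m = 89.6647 − y_svg.

Shape 1 is a line segment drawn with `<polyline>`. Its stroke #000000 means score at S405, F1940. After flipping Y the toolpath is (126.6360,30.2920) → (150.8095,68.5676).

Shape 2 is a cubic bezier drawn with `<path>`. Its stroke #000000 means score at S405, F1940. After flipping Y the toolpath is (134.8915,22.1765) → (108.7358,31.5336) → (72.8125,47.6211) → (41.1569,62.0837) → (27.8041,66.5662).

Shape 3 is a regular polygon drawn with `<path>`. Its stroke #ff0000 means cut at S697, F902. After flipping Y the toolpath is (35.7662,25.9979) → (43.4609,30.4343) → (51.7270,27.1844) → (54.3400,18.6955) → (49.3322,11.3598) → (40.4746,10.7013) → (34.4371,17.2158) → (35.7662,25.9979), returning to the start.

Shape 4 is a rectangle drawn with `<polygon>`. Its stroke #000000 means score at S405, F1940. After flipping Y the toolpath is (56.8806,67.0382) → (81.6928,67.0382) → (81.6928,23.1597) → (56.8806,23.1597) → (56.8806,67.0382), returning to the start.

Shape 5 is a regular polygon drawn with `<path>`. Its stroke #ff0000 means cut at S697, F902. After flipping Y the toolpath is (72.8663,14.7012) → (39.6985,61.7157) → (96.9981,66.9327) → (72.8663,14.7012), returning to the start.

Shape 6 is a closed polygon drawn with `<path>`. Its stroke #000000 means score at S405, F1940. After flipping Y the toolpath is (5.6049,14.0549) → (40.7858,30.5082) → (74.3925,46.3798) → (77.8662,40.1772) → (121.3636,82.0654) → (83.1393,80.2444) → (5.6049,14.0549), returning to the start.

Shape 7 is a closed polygon drawn with `<path>`. Its stroke #000000 means score at S405, F1940. After flipping Y the toolpath is (93.5588,17.7416) → (131.6653,8.7887) → (52.3914,14.8396) → (93.5588,17.7416), returning to the start.

G21
G90
G00 X126.6360 Y30.2920
M3 S405
G1 X150.8095 Y68.5676 F1940
M5
G00 X134.8915 Y22.1765
M3 S405
G1 X108.7358 Y31.5336 F1940
G1 X72.8125 Y47.6211
G1 X41.1569 Y62.0837
G1 X27.8041 Y66.5662
M5
G00 X35.7662 Y25.9979
M3 S697
G1 X43.4609 Y30.4343 F902
G1 X51.7270 Y27.1844
G1 X54.3400 Y18.6955
G1 X49.3322 Y11.3598
G1 X40.4746 Y10.7013
G1 X34.4371 Y17.2158
G1 X35.7662 Y25.9979
M5
G00 X56.8806 Y67.0382
M3 S405
G1 X81.6928 Y67.0382 F1940
G1 X81.6928 Y23.1597
G1 X56.8806 Y23.1597
G1 X56.8806 Y67.0382
M5
G00 X72.8663 Y14.7012
M3 S697
G1 X39.6985 Y61.7157 F902
G1 X96.9981 Y66.9327
G1 X72.8663 Y14.7012
M5
G00 X5.6049 Y14.0549
M3 S405
G1 X40.7858 Y30.5082 F1940
G1 X74.3925 Y46.3798
G1 X77.8662 Y40.1772
G1 X121.3636 Y82.0654
G1 X83.1393 Y80.2444
G1 X5.6049 Y14.0549
M5
G00 X93.5588 Y17.7416
M3 S405
G1 X131.6653 Y8.7887 F1940
G1 X52.3914 Y14.8396
G1 X93.5588 Y17.7416
M5
G00 X0.0000 Y0.0000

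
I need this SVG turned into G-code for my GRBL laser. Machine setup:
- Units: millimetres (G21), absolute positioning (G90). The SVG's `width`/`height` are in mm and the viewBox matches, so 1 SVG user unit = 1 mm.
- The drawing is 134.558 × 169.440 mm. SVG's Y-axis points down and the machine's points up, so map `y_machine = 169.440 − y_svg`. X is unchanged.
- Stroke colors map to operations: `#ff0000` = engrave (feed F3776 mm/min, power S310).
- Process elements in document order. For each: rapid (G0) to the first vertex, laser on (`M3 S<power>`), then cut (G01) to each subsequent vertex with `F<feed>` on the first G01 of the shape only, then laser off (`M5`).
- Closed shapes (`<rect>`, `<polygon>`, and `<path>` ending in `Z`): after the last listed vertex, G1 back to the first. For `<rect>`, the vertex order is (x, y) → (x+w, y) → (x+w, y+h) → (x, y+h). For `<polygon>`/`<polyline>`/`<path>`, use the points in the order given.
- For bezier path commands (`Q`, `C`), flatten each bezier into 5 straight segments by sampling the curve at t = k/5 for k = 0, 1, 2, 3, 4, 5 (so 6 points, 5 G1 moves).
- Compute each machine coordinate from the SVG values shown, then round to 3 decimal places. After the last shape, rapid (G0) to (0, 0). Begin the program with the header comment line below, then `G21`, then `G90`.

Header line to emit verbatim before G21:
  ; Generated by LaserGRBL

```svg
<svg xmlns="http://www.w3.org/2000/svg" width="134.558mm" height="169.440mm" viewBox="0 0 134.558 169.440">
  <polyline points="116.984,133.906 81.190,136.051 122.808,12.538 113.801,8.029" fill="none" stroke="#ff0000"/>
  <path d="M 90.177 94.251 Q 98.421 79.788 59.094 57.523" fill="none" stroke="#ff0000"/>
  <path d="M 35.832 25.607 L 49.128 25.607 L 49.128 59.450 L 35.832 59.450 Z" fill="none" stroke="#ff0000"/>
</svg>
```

Since the viewBox matches the mm dimensions, user units are millimetres directly. The only transform is the Y-flip y_m = 169.440 − y_svg.

Shape 1 is a open polyline drawn with `<polyline>`. Its stroke #ff0000 means engrave at S310, F3776. After flipping Y the toolpath is (116.984,35.534) → (81.190,33.389) → (122.808,156.902) → (113.801,161.411).

Shape 2 is a quadratic bezier drawn with `<path>`. Its stroke #ff0000 means engrave at S310, F3776. After flipping Y the toolpath is (90.177,75.189) → (91.572,81.286) → (89.161,88.008) → (82.944,95.353) → (72.922,103.323) → (59.094,111.917).

Shape 3 is a rectangle drawn with `<path>`. Its stroke #ff0000 means engrave at S310, F3776. After flipping Y the toolpath is (35.832,143.833) → (49.128,143.833) → (49.128,109.990) → (35.832,109.990) → (35.832,143.833), returning to the start.

; Generated by LaserGRBL
G21
G90
G0 X116.984 Y35.534
M3 S310
G01 X81.190 Y33.389 F3776
G01 X122.808 Y156.902
G01 X113.801 Y161.411
M5
G0 X90.177 Y75.189
M3 S310
G01 X91.572 Y81.286 F3776
G01 X89.161 Y88.008
G01 X82.944 Y95.353
G01 X72.922 Y103.323
G01 X59.094 Y111.917
M5
G0 X35.832 Y143.833
M3 S310
G01 X49.128 Y143.833 F3776
G01 X49.128 Y109.990
G01 X35.832 Y109.990
G01 X35.832 Y143.833
M5
G0 X0.000 Y0.000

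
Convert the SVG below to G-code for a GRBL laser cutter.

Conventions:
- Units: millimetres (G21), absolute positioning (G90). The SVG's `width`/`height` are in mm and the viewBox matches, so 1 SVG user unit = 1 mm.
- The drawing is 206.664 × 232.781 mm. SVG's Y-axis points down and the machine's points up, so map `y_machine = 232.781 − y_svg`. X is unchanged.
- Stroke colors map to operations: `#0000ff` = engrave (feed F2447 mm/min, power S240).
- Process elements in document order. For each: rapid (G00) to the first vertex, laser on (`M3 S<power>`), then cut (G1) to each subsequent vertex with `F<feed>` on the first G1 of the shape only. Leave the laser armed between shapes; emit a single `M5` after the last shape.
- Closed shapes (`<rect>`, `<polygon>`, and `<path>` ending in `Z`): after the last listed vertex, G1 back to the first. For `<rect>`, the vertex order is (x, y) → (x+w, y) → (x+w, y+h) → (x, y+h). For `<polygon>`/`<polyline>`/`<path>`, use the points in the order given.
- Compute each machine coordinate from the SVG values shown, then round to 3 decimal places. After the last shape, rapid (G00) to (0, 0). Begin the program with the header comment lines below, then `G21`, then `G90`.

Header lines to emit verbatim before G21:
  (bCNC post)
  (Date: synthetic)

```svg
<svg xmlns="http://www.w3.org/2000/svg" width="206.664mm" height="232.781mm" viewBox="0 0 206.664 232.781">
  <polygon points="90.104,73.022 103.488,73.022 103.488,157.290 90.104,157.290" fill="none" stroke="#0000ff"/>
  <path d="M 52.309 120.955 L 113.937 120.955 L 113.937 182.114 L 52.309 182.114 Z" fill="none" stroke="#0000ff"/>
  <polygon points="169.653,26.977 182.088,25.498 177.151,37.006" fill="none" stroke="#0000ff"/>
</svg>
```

(bCNC post)
(Date: synthetic)
G21
G90
G00 X90.104 Y159.759
M3 S240
G1 X103.488 Y159.759 F2447
G1 X103.488 Y75.491
G1 X90.104 Y75.491
G1 X90.104 Y159.759
G00 X52.309 Y111.826
M3 S240
G1 X113.937 Y111.826 F2447
G1 X113.937 Y50.667
G1 X52.309 Y50.667
G1 X52.309 Y111.826
G00 X169.653 Y205.804
M3 S240
G1 X182.088 Y207.283 F2447
G1 X177.151 Y195.775
G1 X169.653 Y205.804
M5
G00 X0.000 Y0.000

1 u = 1 mm; y_m = 232.781 − y.

[1] `<polygon>` rectangle, #0000ff→engrave S240 F2447: (90.104,159.759) → (103.488,159.759) → (103.488,75.491) → (90.104,75.491) → (90.104,159.759) (closed)

[2] `<path>` rectangle, #0000ff→engrave S240 F2447: (52.309,111.826) → (113.937,111.826) → (113.937,50.667) → (52.309,50.667) → (52.309,111.826) (closed)

[3] `<polygon>` regular polygon, #0000ff→engrave S240 F2447: (169.653,205.804) → (182.088,207.283) → (177.151,195.775) → (169.653,205.804) (closed)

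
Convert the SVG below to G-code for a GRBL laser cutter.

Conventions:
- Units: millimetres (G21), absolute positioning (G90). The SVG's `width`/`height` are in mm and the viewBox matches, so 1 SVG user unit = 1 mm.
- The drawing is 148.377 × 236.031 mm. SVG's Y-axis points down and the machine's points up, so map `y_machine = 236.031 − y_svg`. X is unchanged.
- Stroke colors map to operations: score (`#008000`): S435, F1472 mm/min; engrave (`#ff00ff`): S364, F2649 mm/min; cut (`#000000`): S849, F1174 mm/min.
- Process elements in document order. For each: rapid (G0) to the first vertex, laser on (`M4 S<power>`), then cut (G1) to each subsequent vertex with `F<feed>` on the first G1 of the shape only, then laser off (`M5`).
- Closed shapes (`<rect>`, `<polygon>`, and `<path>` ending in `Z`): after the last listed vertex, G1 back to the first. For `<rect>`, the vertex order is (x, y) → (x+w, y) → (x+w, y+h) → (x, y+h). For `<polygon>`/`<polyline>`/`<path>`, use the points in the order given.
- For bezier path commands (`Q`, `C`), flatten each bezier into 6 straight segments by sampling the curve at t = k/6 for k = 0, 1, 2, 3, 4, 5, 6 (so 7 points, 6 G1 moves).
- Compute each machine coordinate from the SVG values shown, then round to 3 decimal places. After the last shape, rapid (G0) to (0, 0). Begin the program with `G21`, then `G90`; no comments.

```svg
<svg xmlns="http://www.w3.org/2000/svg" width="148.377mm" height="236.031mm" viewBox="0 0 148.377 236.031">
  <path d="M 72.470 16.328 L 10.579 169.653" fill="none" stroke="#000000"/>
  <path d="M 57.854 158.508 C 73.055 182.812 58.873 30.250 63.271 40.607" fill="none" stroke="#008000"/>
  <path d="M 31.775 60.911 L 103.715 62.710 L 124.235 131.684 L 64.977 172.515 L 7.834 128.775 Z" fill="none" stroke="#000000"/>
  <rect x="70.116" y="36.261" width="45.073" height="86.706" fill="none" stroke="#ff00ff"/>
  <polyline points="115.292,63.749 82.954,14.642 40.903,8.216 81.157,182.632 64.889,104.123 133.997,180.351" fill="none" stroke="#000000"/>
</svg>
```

Since the viewBox matches the mm dimensions, user units are millimetres directly. The only transform is the Y-flip y_m = 236.031 − y_svg.

Shape 1 is a line segment drawn with `<path>`. Its stroke #000000 means cut at S849, F1174. After flipping Y the toolpath is (72.470,219.703) → (10.579,66.378).

Shape 2 is a cubic bezier drawn with `<path>`. Its stroke #008000 means score at S435, F1472. After flipping Y the toolpath is (57.854,77.523) → (63.228,78.537) → (65.037,99.590) → (64.614,131.243) → (63.290,164.059) → (62.398,188.599) → (63.271,195.424).

Shape 3 is a regular polygon drawn with `<path>`. Its stroke #000000 means cut at S849, F1174. After flipping Y the toolpath is (31.775,175.120) → (103.715,173.321) → (124.235,104.347) → (64.977,63.516) → (7.834,107.256) → (31.775,175.120), returning to the start.

Shape 4 is a rectangle drawn with `<rect>`. Its stroke #ff00ff means engrave at S364, F2649. After flipping Y the toolpath is (70.116,199.770) → (115.189,199.770) → (115.189,113.064) → (70.116,113.064) → (70.116,199.770), returning to the start.

Shape 5 is a open polyline drawn with `<polyline>`. Its stroke #000000 means cut at S849, F1174. After flipping Y the toolpath is (115.292,172.282) → (82.954,221.389) → (40.903,227.815) → (81.157,53.399) → (64.889,131.908) → (133.997,55.680).

G21
G90
G0 X72.470 Y219.703
M4 S849
G1 X10.579 Y66.378 F1174
M5
G0 X57.854 Y77.523
M4 S435
G1 X63.228 Y78.537 F1472
G1 X65.037 Y99.590
G1 X64.614 Y131.243
G1 X63.290 Y164.059
G1 X62.398 Y188.599
G1 X63.271 Y195.424
M5
G0 X31.775 Y175.120
M4 S849
G1 X103.715 Y173.321 F1174
G1 X124.235 Y104.347
G1 X64.977 Y63.516
G1 X7.834 Y107.256
G1 X31.775 Y175.120
M5
G0 X70.116 Y199.770
M4 S364
G1 X115.189 Y199.770 F2649
G1 X115.189 Y113.064
G1 X70.116 Y113.064
G1 X70.116 Y199.770
M5
G0 X115.292 Y172.282
M4 S849
G1 X82.954 Y221.389 F1174
G1 X40.903 Y227.815
G1 X81.157 Y53.399
G1 X64.889 Y131.908
G1 X133.997 Y55.680
M5
G0 X0.000 Y0.000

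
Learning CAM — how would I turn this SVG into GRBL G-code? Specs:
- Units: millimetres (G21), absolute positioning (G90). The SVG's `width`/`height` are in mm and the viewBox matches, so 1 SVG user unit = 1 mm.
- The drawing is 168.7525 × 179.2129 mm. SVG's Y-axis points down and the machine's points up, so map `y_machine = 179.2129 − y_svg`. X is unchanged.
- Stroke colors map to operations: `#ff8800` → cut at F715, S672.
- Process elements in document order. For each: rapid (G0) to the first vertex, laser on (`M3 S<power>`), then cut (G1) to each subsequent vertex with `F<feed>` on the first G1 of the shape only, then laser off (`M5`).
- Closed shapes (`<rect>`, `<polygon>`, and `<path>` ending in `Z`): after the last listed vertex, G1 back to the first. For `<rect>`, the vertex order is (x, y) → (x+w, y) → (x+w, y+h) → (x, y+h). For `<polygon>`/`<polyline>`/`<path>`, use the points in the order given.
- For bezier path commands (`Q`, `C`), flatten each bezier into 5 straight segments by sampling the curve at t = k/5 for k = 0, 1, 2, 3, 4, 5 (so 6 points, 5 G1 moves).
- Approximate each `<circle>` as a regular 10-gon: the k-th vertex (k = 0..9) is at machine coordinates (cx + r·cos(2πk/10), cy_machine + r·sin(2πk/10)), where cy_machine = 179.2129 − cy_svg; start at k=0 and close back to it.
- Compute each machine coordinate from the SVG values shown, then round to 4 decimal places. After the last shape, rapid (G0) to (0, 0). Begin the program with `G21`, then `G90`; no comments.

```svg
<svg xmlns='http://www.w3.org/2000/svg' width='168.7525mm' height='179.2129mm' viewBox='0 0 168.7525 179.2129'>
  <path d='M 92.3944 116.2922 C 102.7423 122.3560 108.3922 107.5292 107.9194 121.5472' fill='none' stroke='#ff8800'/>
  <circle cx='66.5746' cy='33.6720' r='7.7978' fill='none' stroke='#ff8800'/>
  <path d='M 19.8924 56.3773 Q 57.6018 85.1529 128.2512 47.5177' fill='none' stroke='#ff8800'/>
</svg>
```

G21
G90
G0 X92.3944 Y62.9207
M3 S672
G1 X98.0280 Y61.3914 F715
G1 X102.4657 Y62.4886
G1 X105.6390 Y63.8249
G1 X107.4798 Y63.0130
G1 X107.9194 Y57.6657
M5
G0 X74.3724 Y145.5409
M3 S672
G1 X72.8832 Y150.1243 F715
G1 X68.9843 Y152.9570
G1 X64.1649 Y152.9570
G1 X60.2660 Y150.1243
G1 X58.7768 Y145.5409
G1 X60.2660 Y140.9575
G1 X64.1649 Y138.1248
G1 X68.9843 Y138.1248
G1 X72.8832 Y140.9575
G1 X74.3724 Y145.5409
M5
G0 X19.8924 Y122.8356
M3 S672
G1 X36.2938 Y113.9818 F715
G1 X55.3303 Y110.4408
G1 X77.0021 Y112.2128
G1 X101.3090 Y119.2976
G1 X128.2512 Y131.6952
M5
G0 X0.0000 Y0.0000

Since the viewBox matches the mm dimensions, user units are millimetres directly. The only transform is the Y-flip y_m = 179.2129 − y_svg.

Shape 1 is a cubic bezier drawn with `<path>`. Its stroke #ff8800 means cut at S672, F715. After flipping Y the toolpath is (92.3944,62.9207) → (98.0280,61.3914) → (102.4657,62.4886) → (105.6390,63.8249) → (107.4798,63.0130) → (107.9194,57.6657).

Shape 2 is a circle drawn with `<circle>`. Its stroke #ff8800 means cut at S672, F715. After flipping Y the toolpath is (74.3724,145.5409) → (72.8832,150.1243) → (68.9843,152.9570) → (64.1649,152.9570) → (60.2660,150.1243) → (58.7768,145.5409) → (60.2660,140.9575) → (64.1649,138.1248) → (68.9843,138.1248) → (72.8832,140.9575) → (74.3724,145.5409), returning to the start.

Shape 3 is a quadratic bezier drawn with `<path>`. Its stroke #ff8800 means cut at S672, F715. After flipping Y the toolpath is (19.8924,122.8356) → (36.2938,113.9818) → (55.3303,110.4408) → (77.0021,112.2128) → (101.3090,119.2976) → (128.2512,131.6952).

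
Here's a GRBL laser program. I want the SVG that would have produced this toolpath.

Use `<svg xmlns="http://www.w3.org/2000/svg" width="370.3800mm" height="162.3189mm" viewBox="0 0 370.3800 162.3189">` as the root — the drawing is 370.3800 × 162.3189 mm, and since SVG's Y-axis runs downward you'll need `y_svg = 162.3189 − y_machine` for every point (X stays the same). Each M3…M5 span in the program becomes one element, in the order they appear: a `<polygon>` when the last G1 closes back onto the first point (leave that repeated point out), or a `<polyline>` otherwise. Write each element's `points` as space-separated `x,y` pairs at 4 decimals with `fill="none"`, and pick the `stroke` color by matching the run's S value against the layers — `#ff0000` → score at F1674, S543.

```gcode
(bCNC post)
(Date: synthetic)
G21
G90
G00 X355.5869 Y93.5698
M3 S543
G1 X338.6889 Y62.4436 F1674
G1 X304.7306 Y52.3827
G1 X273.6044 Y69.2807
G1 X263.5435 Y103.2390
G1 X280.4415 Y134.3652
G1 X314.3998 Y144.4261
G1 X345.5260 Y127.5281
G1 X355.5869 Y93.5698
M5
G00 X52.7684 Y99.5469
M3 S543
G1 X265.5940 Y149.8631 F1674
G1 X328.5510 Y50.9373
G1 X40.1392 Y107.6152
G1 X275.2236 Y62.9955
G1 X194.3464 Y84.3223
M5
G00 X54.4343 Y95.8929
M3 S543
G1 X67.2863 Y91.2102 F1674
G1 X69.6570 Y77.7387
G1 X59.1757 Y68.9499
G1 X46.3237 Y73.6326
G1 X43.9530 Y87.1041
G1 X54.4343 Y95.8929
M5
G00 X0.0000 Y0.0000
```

<svg xmlns="http://www.w3.org/2000/svg" width="370.3800mm" height="162.3189mm" viewBox="0 0 370.3800 162.3189">
  <polygon points="355.5869,68.7491 338.6889,99.8753 304.7306,109.9362 273.6044,93.0382 263.5435,59.0799 280.4415,27.9537 314.3998,17.8928 345.5260,34.7908" fill="none" stroke="#ff0000"/>
  <polyline points="52.7684,62.7720 265.5940,12.4558 328.5510,111.3816 40.1392,54.7037 275.2236,99.3234 194.3464,77.9966" fill="none" stroke="#ff0000"/>
  <polygon points="54.4343,66.4260 67.2863,71.1087 69.6570,84.5802 59.1757,93.3690 46.3237,88.6863 43.9530,75.2148" fill="none" stroke="#ff0000"/>
</svg>

Machine Y-up, SVG Y-down with viewBox height 162.3189, so y_svg = 162.3189 − y_machine; X carries over. Every run uses S543, so all elements get stroke `#ff0000` (score).

Run 1: The run returns to its start, so emit a `<polygon>` with points (Y-flipped): 355.5869,68.7491 338.6889,99.8753 304.7306,109.9362 273.6044,93.0382 263.5435,59.0799 280.4415,27.9537 314.3998,17.8928 345.5260,34.7908.

Run 2: The run is open, so emit a `<polyline>` with points (Y-flipped): 52.7684,62.7720 265.5940,12.4558 328.5510,111.3816 40.1392,54.7037 275.2236,99.3234 194.3464,77.9966.

Run 3: The run returns to its start, so emit a `<polygon>` with points (Y-flipped): 54.4343,66.4260 67.2863,71.1087 69.6570,84.5802 59.1757,93.3690 46.3237,88.6863 43.9530,75.2148.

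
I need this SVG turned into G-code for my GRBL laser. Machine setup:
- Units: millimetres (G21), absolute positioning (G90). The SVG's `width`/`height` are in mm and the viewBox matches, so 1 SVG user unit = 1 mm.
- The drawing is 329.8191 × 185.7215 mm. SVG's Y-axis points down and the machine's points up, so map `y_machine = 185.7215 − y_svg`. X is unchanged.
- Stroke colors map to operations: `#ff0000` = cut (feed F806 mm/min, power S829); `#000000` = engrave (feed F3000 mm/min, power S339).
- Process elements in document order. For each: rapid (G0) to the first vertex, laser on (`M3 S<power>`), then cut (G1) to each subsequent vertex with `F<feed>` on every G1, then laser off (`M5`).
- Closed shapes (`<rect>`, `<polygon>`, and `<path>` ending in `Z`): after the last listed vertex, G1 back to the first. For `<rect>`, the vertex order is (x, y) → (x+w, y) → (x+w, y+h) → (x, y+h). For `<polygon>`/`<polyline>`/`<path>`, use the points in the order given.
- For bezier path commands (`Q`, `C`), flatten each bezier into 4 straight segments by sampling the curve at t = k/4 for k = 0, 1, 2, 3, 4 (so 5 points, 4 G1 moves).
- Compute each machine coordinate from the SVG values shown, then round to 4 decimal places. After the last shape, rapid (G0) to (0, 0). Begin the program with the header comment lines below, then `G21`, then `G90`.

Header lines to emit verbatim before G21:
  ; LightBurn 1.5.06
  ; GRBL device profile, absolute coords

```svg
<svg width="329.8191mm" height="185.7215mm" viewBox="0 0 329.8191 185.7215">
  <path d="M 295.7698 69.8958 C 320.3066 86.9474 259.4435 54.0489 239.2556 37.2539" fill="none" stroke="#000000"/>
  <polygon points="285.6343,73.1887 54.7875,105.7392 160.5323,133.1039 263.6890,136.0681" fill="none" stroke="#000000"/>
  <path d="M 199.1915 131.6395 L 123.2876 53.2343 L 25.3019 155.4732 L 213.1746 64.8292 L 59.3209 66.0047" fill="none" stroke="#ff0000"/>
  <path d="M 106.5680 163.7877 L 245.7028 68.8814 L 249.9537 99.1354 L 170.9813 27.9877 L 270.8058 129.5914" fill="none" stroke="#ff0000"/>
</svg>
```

; LightBurn 1.5.06
; GRBL device profile, absolute coords
G21
G90
G0 X295.7698 Y115.8257
M3 S339
G1 X300.1298 Y111.3706 F3000
G1 X284.2845 Y119.4542 F3000
G1 X260.0532 Y133.8840 F3000
G1 X239.2556 Y148.4676 F3000
M5
G0 X285.6343 Y112.5328
M3 S339
G1 X54.7875 Y79.9823 F3000
G1 X160.5323 Y52.6176 F3000
G1 X263.6890 Y49.6534 F3000
G1 X285.6343 Y112.5328 F3000
M5
G0 X199.1915 Y54.0820
M3 S829
G1 X123.2876 Y132.4872 F806
G1 X25.3019 Y30.2483 F806
G1 X213.1746 Y120.8923 F806
G1 X59.3209 Y119.7168 F806
M5
G0 X106.5680 Y21.9338
M3 S829
G1 X245.7028 Y116.8401 F806
G1 X249.9537 Y86.5861 F806
G1 X170.9813 Y157.7338 F806
G1 X270.8058 Y56.1301 F806
M5
G0 X0.0000 Y0.0000

viewBox `0 0 329.8191 185.7215` with mm width/height → 1 unit = 1 mm. Flip: y_m = 185.7215 − y_svg.

**Shape 1** — `<path>` cubic bezier, stroke `#000000` → engrave (S339, F3000). Control points (SVG): P0=(295.7698,69.8958), P1=(320.3066,86.9474), P2=(259.4435,54.0489), P3=(239.2556,37.2539); sampled at t=k/4. Machine vertices: (295.7698,115.8257) → (300.1298,111.3706) → (284.2845,119.4542) → (260.0532,133.8840) → (239.2556,148.4676). Open path.

**Shape 2** — `<polygon>` closed polygon, stroke `#000000` → engrave (S339, F3000). Machine vertices: (285.6343,112.5328) → (54.7875,79.9823) → (160.5323,52.6176) → (263.6890,49.6534) → (285.6343,112.5328). Closed: final G1 returns to the first vertex.

**Shape 3** — `<path>` open polyline, stroke `#ff0000` → cut (S829, F806). Machine vertices: (199.1915,54.0820) → (123.2876,132.4872) → (25.3019,30.2483) → (213.1746,120.8923) → (59.3209,119.7168). Open path.

**Shape 4** — `<path>` open polyline, stroke `#ff0000` → cut (S829, F806). Machine vertices: (106.5680,21.9338) → (245.7028,116.8401) → (249.9537,86.5861) → (170.9813,157.7338) → (270.8058,56.1301). Open path.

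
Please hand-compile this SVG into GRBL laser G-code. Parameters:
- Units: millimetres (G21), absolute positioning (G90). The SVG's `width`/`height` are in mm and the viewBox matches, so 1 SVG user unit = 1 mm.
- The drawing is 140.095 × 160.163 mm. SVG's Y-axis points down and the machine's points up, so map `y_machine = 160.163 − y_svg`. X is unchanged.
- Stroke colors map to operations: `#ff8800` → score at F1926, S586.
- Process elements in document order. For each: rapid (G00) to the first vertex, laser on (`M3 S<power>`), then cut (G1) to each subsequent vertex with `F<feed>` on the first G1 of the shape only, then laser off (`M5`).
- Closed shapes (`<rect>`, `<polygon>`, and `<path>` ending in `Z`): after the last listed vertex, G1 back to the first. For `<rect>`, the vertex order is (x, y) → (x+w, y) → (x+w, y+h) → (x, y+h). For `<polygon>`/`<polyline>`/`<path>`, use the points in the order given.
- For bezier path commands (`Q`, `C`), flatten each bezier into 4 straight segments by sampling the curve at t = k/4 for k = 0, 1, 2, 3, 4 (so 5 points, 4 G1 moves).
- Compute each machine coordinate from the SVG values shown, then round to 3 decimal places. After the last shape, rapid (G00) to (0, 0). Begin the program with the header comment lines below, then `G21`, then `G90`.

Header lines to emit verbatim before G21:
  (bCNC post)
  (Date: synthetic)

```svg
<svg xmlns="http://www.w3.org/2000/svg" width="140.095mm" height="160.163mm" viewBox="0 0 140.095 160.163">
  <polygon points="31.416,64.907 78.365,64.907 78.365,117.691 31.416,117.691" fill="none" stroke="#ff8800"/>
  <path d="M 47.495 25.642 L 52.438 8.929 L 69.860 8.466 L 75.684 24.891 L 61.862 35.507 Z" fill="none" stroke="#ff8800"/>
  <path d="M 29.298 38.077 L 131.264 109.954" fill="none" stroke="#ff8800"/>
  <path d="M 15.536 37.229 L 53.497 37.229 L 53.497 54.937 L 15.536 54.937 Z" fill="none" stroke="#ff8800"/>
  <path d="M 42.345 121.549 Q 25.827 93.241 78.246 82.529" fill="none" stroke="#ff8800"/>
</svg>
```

(bCNC post)
(Date: synthetic)
G21
G90
G00 X31.416 Y95.256
M3 S586
G1 X78.365 Y95.256 F1926
G1 X78.365 Y42.472
G1 X31.416 Y42.472
G1 X31.416 Y95.256
M5
G00 X47.495 Y134.521
M3 S586
G1 X52.438 Y151.234 F1926
G1 X69.860 Y151.697
G1 X75.684 Y135.272
G1 X61.862 Y124.656
G1 X47.495 Y134.521
M5
G00 X29.298 Y122.086
M3 S586
G1 X131.264 Y50.209 F1926
M5
G00 X15.536 Y122.934
M3 S586
G1 X53.497 Y122.934 F1926
G1 X53.497 Y105.226
G1 X15.536 Y105.226
G1 X15.536 Y122.934
M5
G00 X42.345 Y38.614
M3 S586
G1 X38.395 Y51.668 F1926
G1 X43.061 Y62.523
G1 X56.345 Y71.178
G1 X78.246 Y77.634
M5
G00 X0.000 Y0.000

1 u = 1 mm; y_m = 160.163 − y.

[1] `<polygon>` rectangle, #ff8800→score S586 F1926: (31.416,95.256) → (78.365,95.256) → (78.365,42.472) → (31.416,42.472) → (31.416,95.256) (closed)

[2] `<path>` regular polygon, #ff8800→score S586 F1926: (47.495,134.521) → (52.438,151.234) → (69.860,151.697) → (75.684,135.272) → (61.862,124.656) → (47.495,134.521) (closed)

[3] `<path>` line segment, #ff8800→score S586 F1926: (29.298,122.086) → (131.264,50.209)

[4] `<path>` rectangle, #ff8800→score S586 F1926: (15.536,122.934) → (53.497,122.934) → (53.497,105.226) → (15.536,105.226) → (15.536,122.934) (closed)

[5] `<path>` quadratic bezier, #ff8800→score S586 F1926: (42.345,38.614) → (38.395,51.668) → (43.061,62.523) → (56.345,71.178) → (78.246,77.634)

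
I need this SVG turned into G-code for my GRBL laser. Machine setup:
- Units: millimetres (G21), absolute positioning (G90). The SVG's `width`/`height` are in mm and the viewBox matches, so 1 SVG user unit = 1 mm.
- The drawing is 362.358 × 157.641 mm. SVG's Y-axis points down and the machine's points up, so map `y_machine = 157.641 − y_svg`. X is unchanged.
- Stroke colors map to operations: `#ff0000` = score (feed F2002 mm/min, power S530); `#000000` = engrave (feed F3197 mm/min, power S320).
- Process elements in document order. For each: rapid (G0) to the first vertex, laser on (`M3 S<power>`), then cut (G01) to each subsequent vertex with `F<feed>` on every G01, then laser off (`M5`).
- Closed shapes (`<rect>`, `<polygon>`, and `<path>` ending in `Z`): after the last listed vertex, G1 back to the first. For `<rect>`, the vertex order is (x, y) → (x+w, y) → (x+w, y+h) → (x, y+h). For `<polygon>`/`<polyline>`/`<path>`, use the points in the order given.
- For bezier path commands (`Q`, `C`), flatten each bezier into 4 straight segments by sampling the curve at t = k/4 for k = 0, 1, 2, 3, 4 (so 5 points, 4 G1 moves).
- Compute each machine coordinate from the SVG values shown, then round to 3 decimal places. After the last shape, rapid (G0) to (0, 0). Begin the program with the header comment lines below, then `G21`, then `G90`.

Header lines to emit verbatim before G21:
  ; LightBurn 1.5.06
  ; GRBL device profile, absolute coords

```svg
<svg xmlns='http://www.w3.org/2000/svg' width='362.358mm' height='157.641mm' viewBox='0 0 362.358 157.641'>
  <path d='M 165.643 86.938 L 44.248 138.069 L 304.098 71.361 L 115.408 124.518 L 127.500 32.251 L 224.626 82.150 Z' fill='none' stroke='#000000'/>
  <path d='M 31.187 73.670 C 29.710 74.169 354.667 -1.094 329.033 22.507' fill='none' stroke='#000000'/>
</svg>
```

; LightBurn 1.5.06
; GRBL device profile, absolute coords
G21
G90
G0 X165.643 Y70.703
M3 S320
G01 X44.248 Y19.572 F3197
G01 X304.098 Y86.280 F3197
G01 X115.408 Y33.123 F3197
G01 X127.500 Y125.390 F3197
G01 X224.626 Y75.491 F3197
G01 X165.643 Y70.703 F3197
M5
G0 X31.187 Y83.971
M3 S320
G01 X80.707 Y95.074 F3197
G01 X189.169 Y118.216 F3197
G01 X293.101 Y137.026 F3197
G01 X329.033 Y135.134 F3197
M5
G0 X0.000 Y0.000

1 u = 1 mm; y_m = 157.641 − y.

[1] `<path>` closed polygon, #000000→engrave S320 F3197: (165.643,70.703) → (44.248,19.572) → (304.098,86.280) → (115.408,33.123) → (127.500,125.390) → (224.626,75.491) → (165.643,70.703) (closed)

[2] `<path>` cubic bezier, #000000→engrave S320 F3197: (31.187,83.971) → (80.707,95.074) → (189.169,118.216) → (293.101,137.026) → (329.033,135.134)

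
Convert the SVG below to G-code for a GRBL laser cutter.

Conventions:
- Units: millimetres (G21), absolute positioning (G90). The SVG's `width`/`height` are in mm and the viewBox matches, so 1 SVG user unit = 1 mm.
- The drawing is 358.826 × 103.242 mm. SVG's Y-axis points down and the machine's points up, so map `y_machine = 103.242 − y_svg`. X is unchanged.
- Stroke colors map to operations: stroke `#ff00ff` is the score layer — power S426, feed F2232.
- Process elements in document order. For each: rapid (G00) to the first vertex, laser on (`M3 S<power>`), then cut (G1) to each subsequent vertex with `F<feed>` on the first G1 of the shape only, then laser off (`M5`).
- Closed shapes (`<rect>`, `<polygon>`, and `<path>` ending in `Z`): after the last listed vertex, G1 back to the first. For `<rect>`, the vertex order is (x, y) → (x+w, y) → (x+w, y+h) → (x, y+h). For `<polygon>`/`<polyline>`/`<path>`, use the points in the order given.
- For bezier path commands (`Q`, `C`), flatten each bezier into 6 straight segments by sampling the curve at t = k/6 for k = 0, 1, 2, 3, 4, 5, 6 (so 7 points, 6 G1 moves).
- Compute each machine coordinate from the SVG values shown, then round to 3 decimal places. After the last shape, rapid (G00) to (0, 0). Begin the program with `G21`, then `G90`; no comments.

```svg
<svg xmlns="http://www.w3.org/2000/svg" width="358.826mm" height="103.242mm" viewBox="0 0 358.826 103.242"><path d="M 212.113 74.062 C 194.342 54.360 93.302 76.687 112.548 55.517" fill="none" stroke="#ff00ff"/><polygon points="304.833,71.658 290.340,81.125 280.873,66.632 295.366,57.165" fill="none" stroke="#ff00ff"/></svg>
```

G21
G90
G00 X212.113 Y29.180
M3 S426
G1 X197.231 Y35.925 F2232
G1 X174.125 Y38.040
G1 X148.449 Y37.902
G1 X125.858 Y37.886
G1 X112.006 Y40.369
G1 X112.548 Y47.725
M5
G00 X304.833 Y31.584
M3 S426
G1 X290.340 Y22.117 F2232
G1 X280.873 Y36.610
G1 X295.366 Y46.077
G1 X304.833 Y31.584
M5
G00 X0.000 Y0.000

Since the viewBox matches the mm dimensions, user units are millimetres directly. The only transform is the Y-flip y_m = 103.242 − y_svg.

Shape 1 is a cubic bezier drawn with `<path>`. Its stroke #ff00ff means score at S426, F2232. After flipping Y the toolpath is (212.113,29.180) → (197.231,35.925) → (174.125,38.040) → (148.449,37.902) → (125.858,37.886) → (112.006,40.369) → (112.548,47.725).

Shape 2 is a regular polygon drawn with `<polygon>`. Its stroke #ff00ff means score at S426, F2232. After flipping Y the toolpath is (304.833,31.584) → (290.340,22.117) → (280.873,36.610) → (295.366,46.077) → (304.833,31.584), returning to the start.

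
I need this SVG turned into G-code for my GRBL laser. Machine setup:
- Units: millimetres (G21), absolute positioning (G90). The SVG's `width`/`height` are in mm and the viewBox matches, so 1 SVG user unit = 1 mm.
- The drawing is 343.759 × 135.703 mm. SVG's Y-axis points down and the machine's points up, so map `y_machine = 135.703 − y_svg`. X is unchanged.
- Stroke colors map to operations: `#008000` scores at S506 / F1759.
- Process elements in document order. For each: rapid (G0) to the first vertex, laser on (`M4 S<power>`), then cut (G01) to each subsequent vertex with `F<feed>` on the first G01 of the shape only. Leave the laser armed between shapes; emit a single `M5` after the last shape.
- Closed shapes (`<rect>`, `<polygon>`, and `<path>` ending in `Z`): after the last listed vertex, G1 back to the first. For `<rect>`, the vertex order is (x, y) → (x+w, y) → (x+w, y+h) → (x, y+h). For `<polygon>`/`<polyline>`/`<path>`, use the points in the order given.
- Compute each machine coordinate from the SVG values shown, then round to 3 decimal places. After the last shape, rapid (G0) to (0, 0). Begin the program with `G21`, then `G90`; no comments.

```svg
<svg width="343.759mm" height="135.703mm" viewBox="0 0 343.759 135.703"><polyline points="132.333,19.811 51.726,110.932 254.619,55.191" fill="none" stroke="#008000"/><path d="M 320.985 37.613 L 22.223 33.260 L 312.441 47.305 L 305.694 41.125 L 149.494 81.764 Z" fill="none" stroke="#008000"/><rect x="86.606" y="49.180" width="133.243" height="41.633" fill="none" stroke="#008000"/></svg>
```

1 u = 1 mm; y_m = 135.703 − y.

[1] `<polyline>` open polyline, #008000→score S506 F1759: (132.333,115.892) → (51.726,24.771) → (254.619,80.512)

[2] `<path>` closed polygon, #008000→score S506 F1759: (320.985,98.090) → (22.223,102.443) → (312.441,88.398) → (305.694,94.578) → (149.494,53.939) → (320.985,98.090) (closed)

[3] `<rect>` rectangle, #008000→score S506 F1759: (86.606,86.523) → (219.849,86.523) → (219.849,44.890) → (86.606,44.890) → (86.606,86.523) (closed)

G21
G90
G0 X132.333 Y115.892
M4 S506
G01 X51.726 Y24.771 F1759
G01 X254.619 Y80.512
G0 X320.985 Y98.090
M4 S506
G01 X22.223 Y102.443 F1759
G01 X312.441 Y88.398
G01 X305.694 Y94.578
G01 X149.494 Y53.939
G01 X320.985 Y98.090
G0 X86.606 Y86.523
M4 S506
G01 X219.849 Y86.523 F1759
G01 X219.849 Y44.890
G01 X86.606 Y44.890
G01 X86.606 Y86.523
M5
G0 X0.000 Y0.000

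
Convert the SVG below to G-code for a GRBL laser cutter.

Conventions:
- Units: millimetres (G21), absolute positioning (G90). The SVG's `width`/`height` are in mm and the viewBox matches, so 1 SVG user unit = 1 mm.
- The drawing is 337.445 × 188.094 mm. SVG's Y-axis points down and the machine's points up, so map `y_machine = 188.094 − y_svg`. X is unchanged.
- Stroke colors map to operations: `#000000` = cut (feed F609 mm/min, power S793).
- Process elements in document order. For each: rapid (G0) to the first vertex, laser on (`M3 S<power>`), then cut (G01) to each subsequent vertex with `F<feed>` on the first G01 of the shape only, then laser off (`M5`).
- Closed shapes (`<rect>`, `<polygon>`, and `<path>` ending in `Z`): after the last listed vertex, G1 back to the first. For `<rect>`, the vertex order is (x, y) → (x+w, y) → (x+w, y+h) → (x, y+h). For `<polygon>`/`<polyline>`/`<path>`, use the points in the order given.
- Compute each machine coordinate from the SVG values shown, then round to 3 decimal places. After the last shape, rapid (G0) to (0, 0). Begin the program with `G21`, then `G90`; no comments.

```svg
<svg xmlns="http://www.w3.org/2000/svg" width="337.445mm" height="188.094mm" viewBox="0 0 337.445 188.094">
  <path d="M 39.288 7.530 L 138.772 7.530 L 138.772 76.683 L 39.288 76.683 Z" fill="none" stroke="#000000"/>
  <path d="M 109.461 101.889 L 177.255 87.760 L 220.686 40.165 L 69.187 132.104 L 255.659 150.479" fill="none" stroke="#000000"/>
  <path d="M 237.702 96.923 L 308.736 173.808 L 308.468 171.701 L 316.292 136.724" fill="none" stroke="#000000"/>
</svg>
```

1 u = 1 mm; y_m = 188.094 − y.

[1] `<path>` rectangle, #000000→cut S793 F609: (39.288,180.564) → (138.772,180.564) → (138.772,111.411) → (39.288,111.411) → (39.288,180.564) (closed)

[2] `<path>` open polyline, #000000→cut S793 F609: (109.461,86.205) → (177.255,100.334) → (220.686,147.929) → (69.187,55.990) → (255.659,37.615)

[3] `<path>` open polyline, #000000→cut S793 F609: (237.702,91.171) → (308.736,14.286) → (308.468,16.393) → (316.292,51.370)

G21
G90
G0 X39.288 Y180.564
M3 S793
G01 X138.772 Y180.564 F609
G01 X138.772 Y111.411
G01 X39.288 Y111.411
G01 X39.288 Y180.564
M5
G0 X109.461 Y86.205
M3 S793
G01 X177.255 Y100.334 F609
G01 X220.686 Y147.929
G01 X69.187 Y55.990
G01 X255.659 Y37.615
M5
G0 X237.702 Y91.171
M3 S793
G01 X308.736 Y14.286 F609
G01 X308.468 Y16.393
G01 X316.292 Y51.370
M5
G0 X0.000 Y0.000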